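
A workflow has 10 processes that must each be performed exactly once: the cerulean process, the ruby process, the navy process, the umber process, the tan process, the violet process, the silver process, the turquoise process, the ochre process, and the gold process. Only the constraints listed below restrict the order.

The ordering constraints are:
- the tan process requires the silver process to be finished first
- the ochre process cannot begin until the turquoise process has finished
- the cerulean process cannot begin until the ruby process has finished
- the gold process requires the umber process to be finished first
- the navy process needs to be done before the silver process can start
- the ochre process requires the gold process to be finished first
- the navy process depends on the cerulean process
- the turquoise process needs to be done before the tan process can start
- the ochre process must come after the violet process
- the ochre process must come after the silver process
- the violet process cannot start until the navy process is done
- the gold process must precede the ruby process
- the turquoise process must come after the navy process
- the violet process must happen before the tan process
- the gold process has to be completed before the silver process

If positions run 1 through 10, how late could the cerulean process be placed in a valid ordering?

Following every chain forward from the cerulean process, the processes that must come later are the navy process, the tan process, the violet process, the silver process, the turquoise process, the ochre process — 6 of them.
With 6 mandatory successors out of 10 processes total, the latest slot for the cerulean process is 10−6 = 4, and it's reachable by doing all non-successors before the cerulean process.

4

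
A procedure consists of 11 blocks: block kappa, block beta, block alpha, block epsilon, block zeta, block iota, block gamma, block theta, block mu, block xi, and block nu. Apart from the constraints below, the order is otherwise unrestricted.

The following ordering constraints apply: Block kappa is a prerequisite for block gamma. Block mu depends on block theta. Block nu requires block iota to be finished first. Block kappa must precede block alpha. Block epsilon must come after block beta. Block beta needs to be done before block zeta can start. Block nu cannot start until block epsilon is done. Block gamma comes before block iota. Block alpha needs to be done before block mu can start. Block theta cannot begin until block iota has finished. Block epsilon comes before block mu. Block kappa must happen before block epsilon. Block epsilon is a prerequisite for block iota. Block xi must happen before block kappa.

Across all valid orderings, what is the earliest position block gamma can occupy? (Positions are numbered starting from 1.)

Every block that must precede block gamma has to come before it. Tracing all chains that end at block gamma, those blocks are: block kappa, block xi — 2 in total.
With 2 mandatory predecessors, the earliest block gamma can sit is position 2+1 = 3, and placing just those 2 first achieves it.

3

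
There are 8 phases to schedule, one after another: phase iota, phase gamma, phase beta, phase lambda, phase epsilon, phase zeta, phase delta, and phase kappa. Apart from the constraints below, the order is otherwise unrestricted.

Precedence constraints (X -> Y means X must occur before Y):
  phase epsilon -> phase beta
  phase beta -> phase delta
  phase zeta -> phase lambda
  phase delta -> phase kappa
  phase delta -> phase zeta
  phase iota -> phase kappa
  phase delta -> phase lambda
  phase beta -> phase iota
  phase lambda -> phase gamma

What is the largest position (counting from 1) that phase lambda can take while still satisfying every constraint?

Following the constraints forward from phase lambda, its only required successor is phase gamma.
With 1 mandatory successor out of 8 phases total, the latest slot for phase lambda is 8−1 = 7, and it's reachable by doing all non-successors before phase lambda.

7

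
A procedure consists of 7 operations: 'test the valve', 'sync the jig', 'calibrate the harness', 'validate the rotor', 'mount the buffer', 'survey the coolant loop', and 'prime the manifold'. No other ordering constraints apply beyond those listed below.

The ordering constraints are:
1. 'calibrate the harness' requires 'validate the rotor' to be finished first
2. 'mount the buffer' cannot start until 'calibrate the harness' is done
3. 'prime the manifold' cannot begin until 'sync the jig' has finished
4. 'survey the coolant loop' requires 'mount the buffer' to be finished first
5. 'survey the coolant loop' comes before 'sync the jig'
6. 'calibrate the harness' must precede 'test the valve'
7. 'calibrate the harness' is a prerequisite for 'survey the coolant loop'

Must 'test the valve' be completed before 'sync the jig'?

No chain of constraints connects 'test the valve' to 'sync the jig' in either direction.
So 'test the valve' can come before 'sync the jig' or after — it is not forced.

No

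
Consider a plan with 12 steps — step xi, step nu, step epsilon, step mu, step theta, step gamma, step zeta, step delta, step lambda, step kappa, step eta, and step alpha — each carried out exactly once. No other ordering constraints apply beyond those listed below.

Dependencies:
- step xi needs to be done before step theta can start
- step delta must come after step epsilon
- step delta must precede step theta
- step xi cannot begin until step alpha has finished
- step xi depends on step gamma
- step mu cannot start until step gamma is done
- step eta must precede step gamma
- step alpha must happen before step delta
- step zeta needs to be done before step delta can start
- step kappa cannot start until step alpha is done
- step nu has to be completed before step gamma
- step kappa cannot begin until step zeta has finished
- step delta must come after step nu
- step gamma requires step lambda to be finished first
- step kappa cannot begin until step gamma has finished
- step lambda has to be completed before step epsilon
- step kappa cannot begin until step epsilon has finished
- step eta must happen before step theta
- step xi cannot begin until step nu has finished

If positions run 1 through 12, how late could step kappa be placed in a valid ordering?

12

Nothing depends on step kappa, so it can be the final step, position 12.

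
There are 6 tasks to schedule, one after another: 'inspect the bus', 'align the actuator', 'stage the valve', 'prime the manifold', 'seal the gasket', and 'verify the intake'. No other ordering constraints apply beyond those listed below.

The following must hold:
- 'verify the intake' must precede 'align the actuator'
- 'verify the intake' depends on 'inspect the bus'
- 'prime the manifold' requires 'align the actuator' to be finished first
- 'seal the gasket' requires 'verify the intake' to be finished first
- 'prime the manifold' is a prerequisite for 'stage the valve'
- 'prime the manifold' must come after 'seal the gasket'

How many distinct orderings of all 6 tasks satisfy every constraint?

Only 'inspect the bus' has no prerequisites, so it must go first.
Counting all ways to extend the partial order to a total order gives 2.

2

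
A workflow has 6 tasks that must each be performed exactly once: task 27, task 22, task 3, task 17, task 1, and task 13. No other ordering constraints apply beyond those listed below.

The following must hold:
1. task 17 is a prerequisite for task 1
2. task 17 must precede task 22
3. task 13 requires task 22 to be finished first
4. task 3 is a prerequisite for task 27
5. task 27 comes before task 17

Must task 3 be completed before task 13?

Chaining the stated constraints: task 3 → task 27 → task 17 → task 22 → task 13.
Hence task 3 necessarily comes before task 13.

Yes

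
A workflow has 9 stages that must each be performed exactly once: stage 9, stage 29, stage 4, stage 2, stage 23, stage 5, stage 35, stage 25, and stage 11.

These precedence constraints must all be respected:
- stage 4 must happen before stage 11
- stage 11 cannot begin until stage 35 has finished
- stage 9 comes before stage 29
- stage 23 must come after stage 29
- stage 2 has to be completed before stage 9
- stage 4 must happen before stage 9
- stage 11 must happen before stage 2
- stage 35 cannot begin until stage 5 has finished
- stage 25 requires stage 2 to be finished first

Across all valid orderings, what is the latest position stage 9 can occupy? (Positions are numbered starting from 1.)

7

The stages that are forced after stage 9, directly or by a chain of constraints, are stage 29, stage 23. That's 2 stages.
With 2 mandatory successors out of 9 stages total, the latest slot for stage 9 is 9−2 = 7, and it's reachable by doing all non-successors before stage 9.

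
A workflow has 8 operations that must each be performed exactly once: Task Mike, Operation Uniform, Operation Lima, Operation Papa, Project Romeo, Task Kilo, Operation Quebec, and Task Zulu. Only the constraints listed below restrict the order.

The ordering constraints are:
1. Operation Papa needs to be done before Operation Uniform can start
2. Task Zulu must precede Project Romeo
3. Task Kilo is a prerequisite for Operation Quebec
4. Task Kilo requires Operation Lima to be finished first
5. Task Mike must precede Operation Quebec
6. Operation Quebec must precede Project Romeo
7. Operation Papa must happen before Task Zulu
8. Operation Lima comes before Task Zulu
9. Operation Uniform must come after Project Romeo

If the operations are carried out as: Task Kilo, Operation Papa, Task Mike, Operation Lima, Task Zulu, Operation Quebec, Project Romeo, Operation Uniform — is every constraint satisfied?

Here Operation Lima comes after Task Kilo.
Since Operation Lima is required before Task Kilo, the ordering is invalid.

No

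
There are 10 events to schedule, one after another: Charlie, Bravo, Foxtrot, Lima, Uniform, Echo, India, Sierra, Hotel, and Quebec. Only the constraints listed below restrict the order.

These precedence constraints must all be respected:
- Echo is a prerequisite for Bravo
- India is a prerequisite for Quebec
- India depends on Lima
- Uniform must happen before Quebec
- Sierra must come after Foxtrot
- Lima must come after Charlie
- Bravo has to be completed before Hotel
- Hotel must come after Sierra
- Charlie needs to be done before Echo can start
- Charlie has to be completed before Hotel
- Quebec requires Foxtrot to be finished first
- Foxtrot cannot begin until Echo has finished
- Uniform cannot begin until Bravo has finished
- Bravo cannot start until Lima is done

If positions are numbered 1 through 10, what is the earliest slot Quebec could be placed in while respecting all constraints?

8

The events that are forced before Quebec, directly or transitively, are Charlie, Bravo, Foxtrot, Lima, Uniform, Echo, India. That's 7 events.
With 7 mandatory predecessors, the earliest Quebec can sit is position 7+1 = 8, and placing just those 7 first achieves it.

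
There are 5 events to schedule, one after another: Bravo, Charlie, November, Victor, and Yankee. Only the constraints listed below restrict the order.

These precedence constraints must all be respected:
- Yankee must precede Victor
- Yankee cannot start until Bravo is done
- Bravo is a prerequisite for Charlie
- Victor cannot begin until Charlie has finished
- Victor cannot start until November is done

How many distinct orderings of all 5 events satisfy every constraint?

8

2 events have no prerequisites (Bravo, November), so any of them could come first.
Enumerating by repeatedly choosing an available event (one whose prerequisites are all placed) gives 8 distinct complete orderings.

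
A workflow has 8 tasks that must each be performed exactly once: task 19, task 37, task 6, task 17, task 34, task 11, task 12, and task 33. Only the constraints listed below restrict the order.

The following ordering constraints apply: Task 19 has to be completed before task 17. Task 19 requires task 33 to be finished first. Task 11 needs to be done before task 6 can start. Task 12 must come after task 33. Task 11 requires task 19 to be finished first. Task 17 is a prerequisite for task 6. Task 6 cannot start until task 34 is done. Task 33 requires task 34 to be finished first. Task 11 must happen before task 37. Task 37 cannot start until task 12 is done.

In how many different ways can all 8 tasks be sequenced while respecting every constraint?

21

Task 34 is the only task with nothing required before it, so every ordering starts there.
Enumerating by repeatedly choosing an available task (one whose prerequisites are all placed) gives 21 distinct complete orderings.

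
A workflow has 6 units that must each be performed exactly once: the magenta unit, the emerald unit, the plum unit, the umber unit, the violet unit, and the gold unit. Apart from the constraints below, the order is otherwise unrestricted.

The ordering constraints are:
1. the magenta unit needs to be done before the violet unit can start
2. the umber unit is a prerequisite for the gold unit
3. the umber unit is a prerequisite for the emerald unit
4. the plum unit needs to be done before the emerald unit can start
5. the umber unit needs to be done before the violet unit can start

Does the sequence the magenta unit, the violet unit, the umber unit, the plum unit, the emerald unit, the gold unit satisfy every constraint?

No

Here the umber unit comes after the violet unit.
That contradicts the constraint that the umber unit must precede the violet unit.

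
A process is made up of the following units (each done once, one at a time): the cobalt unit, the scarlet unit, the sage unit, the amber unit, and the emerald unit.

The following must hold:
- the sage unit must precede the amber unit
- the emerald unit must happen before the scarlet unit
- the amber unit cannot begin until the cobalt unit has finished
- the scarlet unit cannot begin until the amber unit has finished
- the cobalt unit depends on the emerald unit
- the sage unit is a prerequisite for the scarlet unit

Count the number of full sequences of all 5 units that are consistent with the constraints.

The units with no prerequisites are the sage unit, the emerald unit; any of them can be placed first.
Systematically extending each partial ordering one unit at a time and counting, there are 3 complete orderings.

3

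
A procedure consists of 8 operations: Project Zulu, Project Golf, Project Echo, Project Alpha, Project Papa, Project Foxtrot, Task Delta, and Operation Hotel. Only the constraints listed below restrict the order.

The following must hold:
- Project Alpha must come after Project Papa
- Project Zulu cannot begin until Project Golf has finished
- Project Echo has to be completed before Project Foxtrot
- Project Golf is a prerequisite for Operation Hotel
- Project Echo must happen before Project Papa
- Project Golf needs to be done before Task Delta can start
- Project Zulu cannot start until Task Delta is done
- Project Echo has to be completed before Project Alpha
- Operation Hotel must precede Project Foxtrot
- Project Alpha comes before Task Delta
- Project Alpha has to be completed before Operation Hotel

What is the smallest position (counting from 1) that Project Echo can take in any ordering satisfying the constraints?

Project Echo has no prerequisites at all, so it can go in position 1.

1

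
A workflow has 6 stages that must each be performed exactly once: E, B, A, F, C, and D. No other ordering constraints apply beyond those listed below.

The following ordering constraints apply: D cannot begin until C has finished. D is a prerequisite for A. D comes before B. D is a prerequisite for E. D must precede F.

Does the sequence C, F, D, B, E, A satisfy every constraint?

The sequence places F ahead of D.
But one of the constraints requires D before F, so this ordering violates it.

No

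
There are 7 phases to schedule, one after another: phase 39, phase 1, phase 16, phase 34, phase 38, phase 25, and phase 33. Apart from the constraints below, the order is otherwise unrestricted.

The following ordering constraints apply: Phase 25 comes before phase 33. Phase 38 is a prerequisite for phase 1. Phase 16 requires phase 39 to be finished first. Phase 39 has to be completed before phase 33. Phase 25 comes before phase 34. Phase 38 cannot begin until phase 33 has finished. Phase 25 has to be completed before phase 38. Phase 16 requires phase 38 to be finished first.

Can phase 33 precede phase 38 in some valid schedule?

Every valid ordering already has phase 33 before phase 38 (the constraints require it), so in particular at least one does.

Yes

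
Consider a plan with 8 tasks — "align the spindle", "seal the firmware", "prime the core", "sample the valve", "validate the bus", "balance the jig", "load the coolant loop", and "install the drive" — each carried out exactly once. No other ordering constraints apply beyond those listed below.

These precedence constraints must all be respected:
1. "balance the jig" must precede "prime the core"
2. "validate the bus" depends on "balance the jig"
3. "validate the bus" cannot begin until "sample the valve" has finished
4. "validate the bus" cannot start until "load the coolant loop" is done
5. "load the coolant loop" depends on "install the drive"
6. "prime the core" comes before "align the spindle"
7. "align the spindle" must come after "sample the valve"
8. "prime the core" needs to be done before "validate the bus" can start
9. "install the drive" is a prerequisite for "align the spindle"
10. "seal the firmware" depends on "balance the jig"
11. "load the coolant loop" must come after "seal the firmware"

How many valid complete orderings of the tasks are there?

The tasks with no prerequisites are "sample the valve", "balance the jig", "install the drive"; any of them can be placed first.
Enumerating by repeatedly choosing an available task (one whose prerequisites are all placed) gives 184 distinct complete orderings.

184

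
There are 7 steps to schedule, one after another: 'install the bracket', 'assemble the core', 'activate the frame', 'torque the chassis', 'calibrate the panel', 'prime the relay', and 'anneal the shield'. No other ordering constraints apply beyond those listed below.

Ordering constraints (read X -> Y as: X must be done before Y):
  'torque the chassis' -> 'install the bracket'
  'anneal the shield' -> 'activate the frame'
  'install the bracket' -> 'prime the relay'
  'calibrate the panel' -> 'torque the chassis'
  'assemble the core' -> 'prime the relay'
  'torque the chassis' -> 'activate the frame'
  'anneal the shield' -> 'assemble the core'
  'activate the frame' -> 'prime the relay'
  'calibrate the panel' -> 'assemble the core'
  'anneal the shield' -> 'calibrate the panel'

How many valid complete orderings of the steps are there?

8

Only 'anneal the shield' has no prerequisites, so it must go first.
Systematically extending each partial ordering one step at a time and counting, there are 8 complete orderings.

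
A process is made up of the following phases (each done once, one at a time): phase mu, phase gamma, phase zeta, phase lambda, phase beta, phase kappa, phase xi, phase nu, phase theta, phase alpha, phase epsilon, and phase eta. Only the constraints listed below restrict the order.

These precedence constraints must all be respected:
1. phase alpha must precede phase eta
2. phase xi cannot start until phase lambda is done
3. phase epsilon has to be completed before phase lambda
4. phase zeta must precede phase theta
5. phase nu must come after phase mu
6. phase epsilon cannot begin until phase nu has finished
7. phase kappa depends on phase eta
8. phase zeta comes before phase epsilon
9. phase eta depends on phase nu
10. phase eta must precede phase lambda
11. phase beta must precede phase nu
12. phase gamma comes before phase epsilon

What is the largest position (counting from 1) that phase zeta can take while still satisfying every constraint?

8

The phases that are forced after phase zeta, directly or by a chain of constraints, are phase lambda, phase xi, phase theta, phase epsilon. That's 4 phases.
So at least 4 phases follow phase zeta, putting phase zeta no later than position 8. That position is achievable by scheduling everything else first.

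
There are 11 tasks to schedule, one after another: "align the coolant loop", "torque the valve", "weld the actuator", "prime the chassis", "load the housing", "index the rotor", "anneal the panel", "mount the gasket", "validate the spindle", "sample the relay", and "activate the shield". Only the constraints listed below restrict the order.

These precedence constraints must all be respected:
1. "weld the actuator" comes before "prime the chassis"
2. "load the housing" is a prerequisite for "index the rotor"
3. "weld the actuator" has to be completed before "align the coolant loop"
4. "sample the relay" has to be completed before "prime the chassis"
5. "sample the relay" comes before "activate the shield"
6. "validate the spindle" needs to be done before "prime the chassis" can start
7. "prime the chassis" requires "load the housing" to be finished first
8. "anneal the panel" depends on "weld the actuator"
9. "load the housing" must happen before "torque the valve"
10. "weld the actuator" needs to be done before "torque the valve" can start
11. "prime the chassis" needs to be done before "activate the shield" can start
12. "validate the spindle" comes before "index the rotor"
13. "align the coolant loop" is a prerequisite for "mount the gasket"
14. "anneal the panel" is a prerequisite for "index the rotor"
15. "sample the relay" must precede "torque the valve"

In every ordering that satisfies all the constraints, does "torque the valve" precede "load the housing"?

No

In fact the dependencies run the other way: "load the housing" → "torque the valve".
So "torque the valve" does not have to come before "load the housing" — it cannot.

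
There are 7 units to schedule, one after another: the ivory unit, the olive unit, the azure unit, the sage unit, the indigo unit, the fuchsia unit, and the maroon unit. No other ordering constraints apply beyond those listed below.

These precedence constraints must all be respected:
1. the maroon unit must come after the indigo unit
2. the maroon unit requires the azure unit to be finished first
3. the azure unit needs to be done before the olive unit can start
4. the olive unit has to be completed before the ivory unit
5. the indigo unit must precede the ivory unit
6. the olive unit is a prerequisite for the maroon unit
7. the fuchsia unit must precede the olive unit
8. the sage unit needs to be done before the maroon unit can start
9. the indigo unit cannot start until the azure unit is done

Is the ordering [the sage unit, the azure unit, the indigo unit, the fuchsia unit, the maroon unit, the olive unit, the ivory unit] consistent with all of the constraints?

Here the olive unit comes after the maroon unit.
That contradicts the constraint that the olive unit must precede the maroon unit.

No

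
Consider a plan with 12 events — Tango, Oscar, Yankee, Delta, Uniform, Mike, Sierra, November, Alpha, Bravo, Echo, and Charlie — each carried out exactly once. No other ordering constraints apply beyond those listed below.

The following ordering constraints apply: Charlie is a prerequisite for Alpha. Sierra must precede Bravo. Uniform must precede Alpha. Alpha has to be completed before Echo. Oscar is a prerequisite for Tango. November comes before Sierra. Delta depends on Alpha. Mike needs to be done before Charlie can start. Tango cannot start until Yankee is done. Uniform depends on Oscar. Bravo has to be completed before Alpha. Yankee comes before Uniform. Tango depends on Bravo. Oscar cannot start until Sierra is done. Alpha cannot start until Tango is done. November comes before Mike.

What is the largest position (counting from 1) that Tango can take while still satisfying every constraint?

The events that are forced after Tango, directly or by a chain of constraints, are Delta, Alpha, Echo. That's 3 events.
So at least 3 events follow Tango, putting Tango no later than position 9. That position is achievable by scheduling everything else first.

9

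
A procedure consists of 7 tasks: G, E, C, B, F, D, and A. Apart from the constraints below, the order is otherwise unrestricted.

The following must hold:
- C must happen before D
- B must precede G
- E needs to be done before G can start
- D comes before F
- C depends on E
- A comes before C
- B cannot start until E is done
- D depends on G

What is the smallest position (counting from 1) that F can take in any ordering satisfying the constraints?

Working backwards through the constraints from F, its full set of required predecessors is G, E, C, B, D, A — 6 of them.
With 6 mandatory predecessors, the earliest F can sit is position 6+1 = 7, and placing just those 6 first achieves it.

7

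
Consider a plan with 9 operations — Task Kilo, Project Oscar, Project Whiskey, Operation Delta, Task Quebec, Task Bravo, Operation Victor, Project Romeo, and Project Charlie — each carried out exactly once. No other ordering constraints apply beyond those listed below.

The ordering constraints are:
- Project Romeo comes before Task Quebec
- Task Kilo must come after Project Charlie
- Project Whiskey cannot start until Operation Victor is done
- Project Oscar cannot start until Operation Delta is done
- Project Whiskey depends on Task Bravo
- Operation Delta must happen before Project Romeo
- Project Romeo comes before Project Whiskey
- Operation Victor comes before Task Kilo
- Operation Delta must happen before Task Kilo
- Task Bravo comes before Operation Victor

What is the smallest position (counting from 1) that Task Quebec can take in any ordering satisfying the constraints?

3

Every operation that must precede Task Quebec has to come before it. Tracing all chains that end at Task Quebec, those operations are: Operation Delta, Project Romeo — 2 in total.
So at minimum 2 operations come before Task Quebec, putting Task Quebec no earlier than position 3. That position is achievable by scheduling exactly those predecessors first.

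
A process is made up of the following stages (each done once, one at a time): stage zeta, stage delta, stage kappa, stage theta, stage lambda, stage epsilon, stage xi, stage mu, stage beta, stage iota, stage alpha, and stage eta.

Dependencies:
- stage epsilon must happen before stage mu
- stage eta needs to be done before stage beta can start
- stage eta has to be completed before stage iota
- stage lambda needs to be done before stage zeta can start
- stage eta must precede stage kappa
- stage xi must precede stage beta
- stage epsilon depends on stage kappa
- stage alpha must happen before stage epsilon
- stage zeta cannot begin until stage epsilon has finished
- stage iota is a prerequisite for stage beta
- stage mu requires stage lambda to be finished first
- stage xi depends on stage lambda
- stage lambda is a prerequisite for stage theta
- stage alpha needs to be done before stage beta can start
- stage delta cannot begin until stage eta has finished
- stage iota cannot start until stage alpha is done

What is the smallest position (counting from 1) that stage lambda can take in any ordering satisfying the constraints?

Nothing is required before stage lambda; it can be the very first stage.

1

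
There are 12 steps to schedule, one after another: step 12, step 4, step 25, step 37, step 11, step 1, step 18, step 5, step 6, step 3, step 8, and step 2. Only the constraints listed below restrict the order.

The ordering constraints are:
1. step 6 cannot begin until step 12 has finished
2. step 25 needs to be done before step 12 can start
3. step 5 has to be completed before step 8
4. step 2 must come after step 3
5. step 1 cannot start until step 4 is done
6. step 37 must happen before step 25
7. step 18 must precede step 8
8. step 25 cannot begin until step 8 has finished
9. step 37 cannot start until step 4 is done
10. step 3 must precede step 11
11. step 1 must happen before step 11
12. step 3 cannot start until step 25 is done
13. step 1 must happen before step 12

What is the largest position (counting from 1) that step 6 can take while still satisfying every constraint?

Nothing depends on step 6, so it can be the final step, position 12.

12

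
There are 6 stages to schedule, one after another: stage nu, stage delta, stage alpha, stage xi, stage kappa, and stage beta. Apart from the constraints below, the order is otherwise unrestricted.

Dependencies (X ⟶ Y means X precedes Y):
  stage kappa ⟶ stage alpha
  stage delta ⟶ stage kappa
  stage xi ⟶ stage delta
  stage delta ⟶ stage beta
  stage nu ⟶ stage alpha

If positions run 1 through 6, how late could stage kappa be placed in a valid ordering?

5

The only stage forced after stage kappa (directly or by a chain) is stage alpha.
With 1 mandatory successor out of 6 stages total, the latest slot for stage kappa is 6−1 = 5, and it's reachable by doing all non-successors before stage kappa.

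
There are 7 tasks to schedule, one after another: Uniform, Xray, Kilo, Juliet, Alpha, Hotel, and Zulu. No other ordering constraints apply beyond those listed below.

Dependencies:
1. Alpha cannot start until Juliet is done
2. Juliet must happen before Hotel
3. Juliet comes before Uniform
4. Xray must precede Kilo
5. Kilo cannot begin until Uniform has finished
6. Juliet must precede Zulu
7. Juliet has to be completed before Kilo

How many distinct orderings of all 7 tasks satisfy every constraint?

2 tasks have no prerequisites (Xray, Juliet), so any of them could come first.
Systematically extending each partial ordering one task at a time and counting, there are 300 complete orderings.

300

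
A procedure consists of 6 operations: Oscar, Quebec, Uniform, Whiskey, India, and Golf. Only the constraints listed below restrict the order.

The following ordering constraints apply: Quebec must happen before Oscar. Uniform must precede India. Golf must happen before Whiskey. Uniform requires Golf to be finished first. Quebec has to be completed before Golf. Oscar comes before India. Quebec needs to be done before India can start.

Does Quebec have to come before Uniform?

There is a constraint chain Quebec → Golf → Uniform.
So Quebec must precede Uniform in any valid ordering.

Yes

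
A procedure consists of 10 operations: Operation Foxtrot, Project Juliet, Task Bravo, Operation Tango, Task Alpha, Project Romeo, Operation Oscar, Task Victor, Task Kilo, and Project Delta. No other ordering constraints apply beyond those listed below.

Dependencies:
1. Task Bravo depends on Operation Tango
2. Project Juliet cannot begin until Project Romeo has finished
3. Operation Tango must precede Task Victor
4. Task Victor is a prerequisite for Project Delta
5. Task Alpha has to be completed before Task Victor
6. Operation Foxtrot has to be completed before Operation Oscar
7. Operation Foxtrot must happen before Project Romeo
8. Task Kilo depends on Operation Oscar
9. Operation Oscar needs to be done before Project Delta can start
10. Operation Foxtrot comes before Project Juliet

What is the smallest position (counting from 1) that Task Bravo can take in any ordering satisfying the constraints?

2

The only operation forced before Task Bravo (directly or transitively) is Operation Tango.
So at minimum 1 operation comes before Task Bravo, putting Task Bravo no earlier than position 2. That position is achievable by scheduling exactly that predecessor first.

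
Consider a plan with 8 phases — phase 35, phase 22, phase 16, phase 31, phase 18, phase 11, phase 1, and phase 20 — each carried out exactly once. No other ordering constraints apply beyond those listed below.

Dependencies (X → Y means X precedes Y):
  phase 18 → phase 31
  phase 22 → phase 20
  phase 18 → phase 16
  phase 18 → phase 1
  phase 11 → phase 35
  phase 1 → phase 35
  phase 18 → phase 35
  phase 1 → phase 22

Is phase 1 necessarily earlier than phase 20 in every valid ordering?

Chaining the stated constraints: phase 1 → phase 22 → phase 20.
Hence phase 1 necessarily comes before phase 20.

Yes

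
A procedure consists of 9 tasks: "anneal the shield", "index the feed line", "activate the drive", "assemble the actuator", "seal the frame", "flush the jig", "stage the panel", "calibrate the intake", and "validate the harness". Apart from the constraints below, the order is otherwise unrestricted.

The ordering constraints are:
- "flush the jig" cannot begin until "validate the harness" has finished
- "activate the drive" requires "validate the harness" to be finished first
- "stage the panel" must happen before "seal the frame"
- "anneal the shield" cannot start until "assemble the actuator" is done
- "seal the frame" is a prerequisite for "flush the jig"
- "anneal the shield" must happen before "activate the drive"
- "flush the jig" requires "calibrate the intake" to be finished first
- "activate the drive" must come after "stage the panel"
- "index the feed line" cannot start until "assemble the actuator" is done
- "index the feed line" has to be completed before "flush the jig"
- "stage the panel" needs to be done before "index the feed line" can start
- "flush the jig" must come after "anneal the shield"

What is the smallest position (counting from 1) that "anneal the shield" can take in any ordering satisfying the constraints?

2

The only task forced before "anneal the shield" (directly or transitively) is "assemble the actuator".
So at minimum 1 task comes before "anneal the shield", putting "anneal the shield" no earlier than position 2. That position is achievable by scheduling exactly that predecessor first.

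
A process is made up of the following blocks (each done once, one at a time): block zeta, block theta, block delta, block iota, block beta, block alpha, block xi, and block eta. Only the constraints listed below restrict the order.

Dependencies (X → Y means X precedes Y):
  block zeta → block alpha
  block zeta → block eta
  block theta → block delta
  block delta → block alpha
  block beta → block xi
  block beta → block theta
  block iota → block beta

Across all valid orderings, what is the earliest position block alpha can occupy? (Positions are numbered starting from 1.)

The blocks that are forced before block alpha, directly or transitively, are block zeta, block theta, block delta, block iota, block beta. That's 5 blocks.
So at minimum 5 blocks come before block alpha, putting block alpha no earlier than position 6. That position is achievable by scheduling exactly those predecessors first.

6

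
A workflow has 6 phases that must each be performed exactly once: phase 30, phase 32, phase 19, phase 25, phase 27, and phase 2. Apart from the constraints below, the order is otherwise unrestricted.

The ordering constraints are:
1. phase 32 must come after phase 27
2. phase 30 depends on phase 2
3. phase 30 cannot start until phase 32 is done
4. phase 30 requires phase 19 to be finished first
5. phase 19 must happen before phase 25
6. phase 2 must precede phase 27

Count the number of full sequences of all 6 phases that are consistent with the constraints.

14

The phases with no prerequisites are phase 19, phase 2; any of them can be placed first.
Systematically extending each partial ordering one phase at a time and counting, there are 14 complete orderings.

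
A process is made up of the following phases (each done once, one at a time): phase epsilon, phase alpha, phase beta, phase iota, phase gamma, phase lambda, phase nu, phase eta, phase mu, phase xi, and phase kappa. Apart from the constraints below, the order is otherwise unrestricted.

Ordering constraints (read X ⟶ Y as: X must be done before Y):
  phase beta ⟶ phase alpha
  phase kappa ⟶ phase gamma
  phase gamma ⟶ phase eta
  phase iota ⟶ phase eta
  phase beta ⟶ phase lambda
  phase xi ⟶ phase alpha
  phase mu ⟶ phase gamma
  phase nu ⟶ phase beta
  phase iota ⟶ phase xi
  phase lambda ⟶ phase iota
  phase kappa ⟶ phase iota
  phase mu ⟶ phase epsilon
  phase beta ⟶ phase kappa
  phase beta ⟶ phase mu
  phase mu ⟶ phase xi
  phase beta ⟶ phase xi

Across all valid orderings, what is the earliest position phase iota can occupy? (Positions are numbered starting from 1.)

The phases that are forced before phase iota, directly or transitively, are phase beta, phase lambda, phase nu, phase kappa. That's 4 phases.
So at minimum 4 phases come before phase iota, putting phase iota no earlier than position 5. That position is achievable by scheduling exactly those predecessors first.

5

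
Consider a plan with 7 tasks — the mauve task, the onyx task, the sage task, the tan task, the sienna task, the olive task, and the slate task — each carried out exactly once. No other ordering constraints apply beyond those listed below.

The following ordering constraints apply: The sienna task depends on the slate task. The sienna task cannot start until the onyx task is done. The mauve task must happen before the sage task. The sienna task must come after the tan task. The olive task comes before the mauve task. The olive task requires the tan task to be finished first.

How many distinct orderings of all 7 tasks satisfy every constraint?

The tasks with no prerequisites are the onyx task, the tan task, the slate task; any of them can be placed first.
Systematically extending each partial ordering one task at a time and counting, there are 68 complete orderings.

68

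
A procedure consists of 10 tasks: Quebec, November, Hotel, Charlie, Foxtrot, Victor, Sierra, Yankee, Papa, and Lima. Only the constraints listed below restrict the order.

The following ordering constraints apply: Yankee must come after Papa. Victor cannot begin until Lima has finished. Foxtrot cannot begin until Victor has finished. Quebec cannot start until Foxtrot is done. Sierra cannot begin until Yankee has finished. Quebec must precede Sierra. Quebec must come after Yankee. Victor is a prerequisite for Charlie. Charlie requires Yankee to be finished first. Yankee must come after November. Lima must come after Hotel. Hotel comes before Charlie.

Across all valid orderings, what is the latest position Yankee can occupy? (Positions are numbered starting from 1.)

Every task that must follow Yankee has to come after it. Tracing all chains starting from Yankee, those tasks are: Quebec, Charlie, Sierra — 3 in total.
So at least 3 tasks follow Yankee, putting Yankee no later than position 7. That position is achievable by scheduling everything else first.

7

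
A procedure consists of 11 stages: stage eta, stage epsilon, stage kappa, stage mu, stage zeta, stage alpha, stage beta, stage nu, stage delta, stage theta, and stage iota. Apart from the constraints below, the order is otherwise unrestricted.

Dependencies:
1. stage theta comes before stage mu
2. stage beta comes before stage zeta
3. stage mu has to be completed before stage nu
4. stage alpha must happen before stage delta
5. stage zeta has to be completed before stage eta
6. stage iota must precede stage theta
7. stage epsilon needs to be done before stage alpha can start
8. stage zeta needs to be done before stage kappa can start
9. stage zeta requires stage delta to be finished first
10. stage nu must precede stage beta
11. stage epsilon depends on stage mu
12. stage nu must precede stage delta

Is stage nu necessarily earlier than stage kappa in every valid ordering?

Yes

Tracing the constraints gives a chain: stage nu → stage delta → stage zeta → stage kappa.
So stage nu must precede stage kappa in any valid ordering.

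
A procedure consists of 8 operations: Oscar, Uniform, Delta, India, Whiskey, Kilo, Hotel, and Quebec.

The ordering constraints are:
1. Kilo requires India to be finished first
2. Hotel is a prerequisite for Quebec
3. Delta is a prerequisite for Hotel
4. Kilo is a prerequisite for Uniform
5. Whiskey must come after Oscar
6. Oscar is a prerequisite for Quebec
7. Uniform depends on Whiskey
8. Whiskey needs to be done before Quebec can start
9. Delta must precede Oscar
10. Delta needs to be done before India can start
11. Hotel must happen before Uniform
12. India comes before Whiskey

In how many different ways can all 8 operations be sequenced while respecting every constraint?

58

Only Delta has no prerequisites, so it must go first.
Counting all ways to extend the partial order to a total order gives 58.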